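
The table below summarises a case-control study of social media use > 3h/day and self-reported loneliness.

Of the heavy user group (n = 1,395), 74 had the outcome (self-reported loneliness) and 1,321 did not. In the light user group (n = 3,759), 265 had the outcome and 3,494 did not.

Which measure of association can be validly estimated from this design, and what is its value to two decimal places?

0.74

From the description: a = 74, b = 1321, c = 265, d = 3494.
This is a case-control study: participants were sampled on outcome status, so risks in the source population cannot be estimated directly — relative risk is not valid here. The odds ratio is the appropriate measure.
OR = (a·d)/(b·c) = (74 × 3494) / (1321 × 265) = 258556 / 350065 = 0.73859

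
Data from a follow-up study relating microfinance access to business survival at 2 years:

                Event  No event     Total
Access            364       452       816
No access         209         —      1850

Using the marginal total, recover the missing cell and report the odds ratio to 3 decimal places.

The missing cell is in the unexposed row: 1850 − 209 = 1641.
So a = 364, b = 452, c = 209, d = 1641.
OR = (a·d)/(b·c) = (364 × 1641) / (452 × 209) = 597324 / 94468 = 6.32303

6.323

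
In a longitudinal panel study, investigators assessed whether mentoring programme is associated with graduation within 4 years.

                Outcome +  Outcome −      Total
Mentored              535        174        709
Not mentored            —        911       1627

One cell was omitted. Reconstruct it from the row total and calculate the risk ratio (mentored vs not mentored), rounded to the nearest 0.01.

The missing cell is in the unexposed row: 1627 − 911 = 716.
So a = 535, b = 174, c = 716, d = 911.
RR = [a/(a+b)] / [c/(c+d)] = (535/709) / (716/1627) = 0.75458/0.44007 = 1.71468

1.71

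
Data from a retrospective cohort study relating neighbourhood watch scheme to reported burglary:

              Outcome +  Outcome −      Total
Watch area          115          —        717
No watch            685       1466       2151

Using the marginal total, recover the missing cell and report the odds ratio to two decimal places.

0.41

The missing cell is in the exposed row: 717 − 115 = 602.
So a = 115, b = 602, c = 685, d = 1466.
OR = (a·d)/(b·c) = (115 × 1466) / (602 × 685) = 168590 / 412370 = 0.40883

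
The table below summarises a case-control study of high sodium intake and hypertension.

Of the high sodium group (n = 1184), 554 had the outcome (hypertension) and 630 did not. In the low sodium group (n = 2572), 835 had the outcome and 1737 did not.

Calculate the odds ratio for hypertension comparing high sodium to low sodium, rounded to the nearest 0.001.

1.829

From the description: a = 554, b = 630, c = 835, d = 1737.
OR = (a·d)/(b·c) = (554 × 1737) / (630 × 835) = 962298 / 526050 = 1.82929
The odds of hypertension are about 1.83 times as high in the high sodium group.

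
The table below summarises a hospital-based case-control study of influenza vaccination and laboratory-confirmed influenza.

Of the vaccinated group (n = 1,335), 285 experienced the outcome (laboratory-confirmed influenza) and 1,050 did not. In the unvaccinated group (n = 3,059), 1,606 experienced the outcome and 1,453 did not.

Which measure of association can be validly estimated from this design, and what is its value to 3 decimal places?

From the description: a = 285, b = 1050, c = 1606, d = 1453.
This is a hospital-based case-control study: participants were sampled on outcome status, so risks in the source population cannot be estimated directly — relative risk is not valid here. The odds ratio is the appropriate measure.
OR = (a·d)/(b·c) = (285 × 1453) / (1050 × 1606) = 414105 / 1686300 = 0.24557

0.246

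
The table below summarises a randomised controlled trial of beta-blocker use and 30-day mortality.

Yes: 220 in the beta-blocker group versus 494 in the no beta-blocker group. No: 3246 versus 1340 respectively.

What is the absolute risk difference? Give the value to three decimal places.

-0.206

From the description: a = 220, b = 3246, c = 494, d = 1340.
Risk in exposed = 220/3466 = 0.063474; risk in unexposed = 494/1834 = 0.269357.
Risk difference = 0.063474 − 0.269357 = -0.205883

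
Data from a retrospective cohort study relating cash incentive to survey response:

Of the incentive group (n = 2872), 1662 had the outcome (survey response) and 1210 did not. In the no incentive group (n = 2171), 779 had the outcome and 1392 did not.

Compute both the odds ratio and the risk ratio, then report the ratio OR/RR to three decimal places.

1.522

From the description: a = 1662, b = 1210, c = 779, d = 1392.
OR = (1662·1392)/(1210·779) = 2313504/942590 = 2.45441
Risk in exposed = 1662/2872 = 0.57869; risk in unexposed = 779/2171 = 0.35882; RR = 1.61276
OR/RR = 2.45441 / 1.61276 = 1.52187
The outcome is not rare, so the OR lies further from 1 than the RR.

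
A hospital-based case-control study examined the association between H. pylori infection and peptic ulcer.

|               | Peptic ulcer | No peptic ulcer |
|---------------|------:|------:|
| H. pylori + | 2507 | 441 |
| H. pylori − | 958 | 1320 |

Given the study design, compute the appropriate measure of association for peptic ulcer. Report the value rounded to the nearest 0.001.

7.833

Cells: a = 2507, b = 441, c = 958, d = 1320.
This is a hospital-based case-control study: participants were sampled on outcome status, so risks in the source population cannot be estimated directly — relative risk is not valid here. The odds ratio is the appropriate measure.
OR = (a·d)/(b·c) = (2507 × 1320) / (441 × 958) = 3309240 / 422478 = 7.83293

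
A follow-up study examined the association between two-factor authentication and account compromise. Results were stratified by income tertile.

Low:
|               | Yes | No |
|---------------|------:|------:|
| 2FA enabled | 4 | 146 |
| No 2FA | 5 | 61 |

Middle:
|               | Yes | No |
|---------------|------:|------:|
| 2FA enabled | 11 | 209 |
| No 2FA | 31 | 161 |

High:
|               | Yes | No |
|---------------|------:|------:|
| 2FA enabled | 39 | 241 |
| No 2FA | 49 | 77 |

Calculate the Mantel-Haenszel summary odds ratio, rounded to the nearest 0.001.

0.266

OR_MH = Σ(aᵢdᵢ/nᵢ) / Σ(bᵢcᵢ/nᵢ), where nᵢ is the stratum total.
Stratum 1 (Low): n = 216; a·d/n = 4·61/216 = 1.1296; b·c/n = 146·5/216 = 3.3796
Stratum 2 (Middle): n = 412; a·d/n = 11·161/412 = 4.2985; b·c/n = 209·31/412 = 15.7257
Stratum 3 (High): n = 406; a·d/n = 39·77/406 = 7.3966; b·c/n = 241·49/406 = 29.0862
OR_MH = (1.1296 + 4.2985 + 7.3966) / (3.3796 + 15.7257 + 29.0862) = 12.8247 / 48.1916 = 0.26612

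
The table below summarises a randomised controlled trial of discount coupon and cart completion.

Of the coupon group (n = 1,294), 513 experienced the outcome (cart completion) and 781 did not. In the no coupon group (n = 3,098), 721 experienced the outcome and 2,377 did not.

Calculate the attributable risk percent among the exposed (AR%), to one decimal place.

41.3

From the description: a = 513, b = 781, c = 721, d = 2377.
Risk in exposed = 513/1294 = 0.39645; risk in unexposed = 721/3098 = 0.23273.
RR = 0.39645/0.23273 = 1.70345
AR% = (RR − 1)/RR × 100 = (1.70345 − 1)/1.70345 × 100 = 41.2956%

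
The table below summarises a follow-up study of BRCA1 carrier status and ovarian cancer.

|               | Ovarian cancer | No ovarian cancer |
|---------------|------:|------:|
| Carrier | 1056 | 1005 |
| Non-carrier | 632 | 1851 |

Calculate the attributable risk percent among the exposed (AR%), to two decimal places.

Cells: a = 1056, b = 1005, c = 632, d = 1851.
Risk in exposed = 1056/2061 = 0.51237; risk in unexposed = 632/2483 = 0.25453.
RR = 0.51237/0.25453 = 2.01301
AR% = (RR − 1)/RR × 100 = (2.01301 − 1)/2.01301 × 100 = 50.3231%

50.32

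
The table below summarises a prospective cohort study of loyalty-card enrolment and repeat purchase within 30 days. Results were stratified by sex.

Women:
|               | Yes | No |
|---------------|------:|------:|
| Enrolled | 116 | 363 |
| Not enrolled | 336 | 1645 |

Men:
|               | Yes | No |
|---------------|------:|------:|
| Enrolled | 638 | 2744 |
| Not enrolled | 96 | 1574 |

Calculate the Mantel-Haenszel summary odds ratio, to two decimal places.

OR_MH = Σ(aᵢdᵢ/nᵢ) / Σ(bᵢcᵢ/nᵢ), where nᵢ is the stratum total.
Stratum 1 (Women): n = 2460; a·d/n = 116·1645/2460 = 77.5691; b·c/n = 363·336/2460 = 49.5805
Stratum 2 (Men): n = 5052; a·d/n = 638·1574/5052 = 198.7751; b·c/n = 2744·96/5052 = 52.1425
OR_MH = (77.5691 + 198.7751) / (49.5805 + 52.1425) = 276.3442 / 101.7230 = 2.71663

2.72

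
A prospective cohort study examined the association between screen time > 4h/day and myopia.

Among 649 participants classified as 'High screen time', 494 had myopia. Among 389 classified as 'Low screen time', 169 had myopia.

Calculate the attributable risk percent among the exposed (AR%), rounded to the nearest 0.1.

42.9

From the description: a = 494, b = 155, c = 169, d = 220.
Risk in exposed = 494/649 = 0.76117; risk in unexposed = 169/389 = 0.43445.
RR = 0.76117/0.43445 = 1.75204
AR% = (RR − 1)/RR × 100 = (1.75204 − 1)/1.75204 × 100 = 42.9238%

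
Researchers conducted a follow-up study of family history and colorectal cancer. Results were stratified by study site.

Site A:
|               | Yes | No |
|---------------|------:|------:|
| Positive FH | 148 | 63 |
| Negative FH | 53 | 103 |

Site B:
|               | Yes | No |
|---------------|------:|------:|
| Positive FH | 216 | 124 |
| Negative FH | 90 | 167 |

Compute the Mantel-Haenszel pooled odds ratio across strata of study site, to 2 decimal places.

3.67

OR_MH = Σ(aᵢdᵢ/nᵢ) / Σ(bᵢcᵢ/nᵢ), where nᵢ is the stratum total.
Stratum 1 (Site A): n = 367; a·d/n = 148·103/367 = 41.5368; b·c/n = 63·53/367 = 9.0981
Stratum 2 (Site B): n = 597; a·d/n = 216·167/597 = 60.4221; b·c/n = 124·90/597 = 18.6935
OR_MH = (41.5368 + 60.4221) / (9.0981 + 18.6935) = 101.9589 / 27.7916 = 3.66870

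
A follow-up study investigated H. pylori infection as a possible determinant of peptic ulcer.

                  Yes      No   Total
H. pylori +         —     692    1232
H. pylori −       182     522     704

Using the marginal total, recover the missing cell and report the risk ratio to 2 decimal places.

1.70

The missing cell is in the exposed row: 1232 − 692 = 540.
So a = 540, b = 692, c = 182, d = 522.
RR = [a/(a+b)] / [c/(c+d)] = (540/1232) / (182/704) = 0.43831/0.25852 = 1.69545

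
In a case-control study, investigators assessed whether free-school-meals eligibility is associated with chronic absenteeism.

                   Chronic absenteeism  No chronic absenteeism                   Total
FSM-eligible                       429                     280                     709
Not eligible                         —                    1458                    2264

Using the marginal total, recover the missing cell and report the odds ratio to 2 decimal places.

The missing cell is in the unexposed row: 2264 − 1458 = 806.
So a = 429, b = 280, c = 806, d = 1458.
OR = (a·d)/(b·c) = (429 × 1458) / (280 × 806) = 625482 / 225680 = 2.77154

2.77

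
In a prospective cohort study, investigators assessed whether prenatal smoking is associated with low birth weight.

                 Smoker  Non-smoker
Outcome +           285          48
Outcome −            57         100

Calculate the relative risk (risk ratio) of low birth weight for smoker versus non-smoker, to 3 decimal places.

Reading the table with exposure as columns: a = 285 (Smoker, case), b = 57 (Smoker, non-case), c = 48 (Non-smoker, case), d = 100.
Risk in exposed = 285/342 = 0.83333; risk in unexposed = 48/148 = 0.32432.
RR = 0.83333 / 0.32432 = 2.56944
The risk among the exposed is 2.57 times that among the unexposed.

2.569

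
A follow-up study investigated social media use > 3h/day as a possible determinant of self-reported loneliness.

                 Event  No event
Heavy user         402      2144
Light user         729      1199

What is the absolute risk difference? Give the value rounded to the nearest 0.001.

Cells: a = 402, b = 2144, c = 729, d = 1199.
Risk in exposed = 402/2546 = 0.157895; risk in unexposed = 729/1928 = 0.378112.
Risk difference = 0.157895 − 0.378112 = -0.220217

-0.220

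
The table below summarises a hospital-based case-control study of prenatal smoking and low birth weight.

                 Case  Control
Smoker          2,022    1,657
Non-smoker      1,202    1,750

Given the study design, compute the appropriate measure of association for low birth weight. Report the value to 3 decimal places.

Cells: a = 2022, b = 1657, c = 1202, d = 1750.
This is a hospital-based case-control study: participants were sampled on outcome status, so risks in the source population cannot be estimated directly — relative risk is not valid here. The odds ratio is the appropriate measure.
OR = (a·d)/(b·c) = (2022 × 1750) / (1657 × 1202) = 3538500 / 1991714 = 1.77661

1.777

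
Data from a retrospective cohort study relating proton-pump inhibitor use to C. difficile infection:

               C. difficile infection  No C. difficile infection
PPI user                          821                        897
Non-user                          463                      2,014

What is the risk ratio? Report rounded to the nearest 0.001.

2.557

Cells: a = 821, b = 897, c = 463, d = 2014.
Risk in exposed = 821/1718 = 0.47788; risk in unexposed = 463/2477 = 0.18692.
RR = 0.47788 / 0.18692 = 2.55661
The risk among the exposed is 2.56 times that among the unexposed.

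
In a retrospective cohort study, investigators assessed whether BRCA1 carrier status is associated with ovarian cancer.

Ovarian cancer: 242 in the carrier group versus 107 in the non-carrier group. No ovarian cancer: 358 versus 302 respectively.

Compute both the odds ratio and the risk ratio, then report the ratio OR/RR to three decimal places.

1.238

From the description: a = 242, b = 358, c = 107, d = 302.
OR = (242·302)/(358·107) = 73084/38306 = 1.90790
Risk in exposed = 242/600 = 0.40333; risk in unexposed = 107/409 = 0.26161; RR = 1.54171
OR/RR = 1.90790 / 1.54171 = 1.23752
The outcome is not rare, so the OR lies further from 1 than the RR.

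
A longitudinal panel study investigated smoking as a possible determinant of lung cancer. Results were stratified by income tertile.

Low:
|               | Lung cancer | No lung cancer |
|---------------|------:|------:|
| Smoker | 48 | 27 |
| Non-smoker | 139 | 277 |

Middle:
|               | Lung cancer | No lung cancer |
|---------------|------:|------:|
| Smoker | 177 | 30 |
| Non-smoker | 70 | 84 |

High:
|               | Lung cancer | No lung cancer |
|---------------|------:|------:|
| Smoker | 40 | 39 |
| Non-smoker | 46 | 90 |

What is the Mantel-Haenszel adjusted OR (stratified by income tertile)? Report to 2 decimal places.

3.90

OR_MH = Σ(aᵢdᵢ/nᵢ) / Σ(bᵢcᵢ/nᵢ), where nᵢ is the stratum total.
Stratum 1 (Low): n = 491; a·d/n = 48·277/491 = 27.0794; b·c/n = 27·139/491 = 7.6436
Stratum 2 (Middle): n = 361; a·d/n = 177·84/361 = 41.1856; b·c/n = 30·70/361 = 5.8172
Stratum 3 (High): n = 215; a·d/n = 40·90/215 = 16.7442; b·c/n = 39·46/215 = 8.3442
OR_MH = (27.0794 + 41.1856 + 16.7442) / (7.6436 + 5.8172 + 8.3442) = 85.0092 / 21.8049 = 3.89862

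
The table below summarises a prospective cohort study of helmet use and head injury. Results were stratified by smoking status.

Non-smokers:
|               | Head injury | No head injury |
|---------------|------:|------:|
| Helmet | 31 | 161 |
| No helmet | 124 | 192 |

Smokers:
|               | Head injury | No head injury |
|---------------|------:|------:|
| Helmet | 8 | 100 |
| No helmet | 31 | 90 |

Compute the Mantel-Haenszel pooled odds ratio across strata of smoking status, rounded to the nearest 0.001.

OR_MH = Σ(aᵢdᵢ/nᵢ) / Σ(bᵢcᵢ/nᵢ), where nᵢ is the stratum total.
Stratum 1 (Non-smokers): n = 508; a·d/n = 31·192/508 = 11.7165; b·c/n = 161·124/508 = 39.2992
Stratum 2 (Smokers): n = 229; a·d/n = 8·90/229 = 3.1441; b·c/n = 100·31/229 = 13.5371
OR_MH = (11.7165 + 3.1441) / (39.2992 + 13.5371) = 14.8606 / 52.8363 = 0.28126

0.281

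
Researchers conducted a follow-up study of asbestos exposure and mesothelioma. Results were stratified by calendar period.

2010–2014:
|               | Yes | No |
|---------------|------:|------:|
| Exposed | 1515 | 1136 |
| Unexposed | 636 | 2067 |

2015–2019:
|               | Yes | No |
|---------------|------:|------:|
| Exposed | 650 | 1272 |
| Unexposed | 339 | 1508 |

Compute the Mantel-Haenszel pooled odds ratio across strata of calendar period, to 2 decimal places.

3.39

OR_MH = Σ(aᵢdᵢ/nᵢ) / Σ(bᵢcᵢ/nᵢ), where nᵢ is the stratum total.
Stratum 1 (2010–2014): n = 5354; a·d/n = 1515·2067/5354 = 584.8907; b·c/n = 1136·636/5354 = 134.9451
Stratum 2 (2015–2019): n = 3769; a·d/n = 650·1508/3769 = 260.0690; b·c/n = 1272·339/3769 = 114.4091
OR_MH = (584.8907 + 260.0690) / (134.9451 + 114.4091) = 844.9597 / 249.3542 = 3.38859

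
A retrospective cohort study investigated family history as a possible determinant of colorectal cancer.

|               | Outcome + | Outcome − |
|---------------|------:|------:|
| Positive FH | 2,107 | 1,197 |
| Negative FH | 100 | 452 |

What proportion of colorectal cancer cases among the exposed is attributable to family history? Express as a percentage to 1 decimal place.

71.6

Cells: a = 2107, b = 1197, c = 100, d = 452.
Risk in exposed = 2107/3304 = 0.63771; risk in unexposed = 100/552 = 0.18116.
RR = 0.63771/0.18116 = 3.52017
AR% = (RR − 1)/RR × 100 = (3.52017 − 1)/3.52017 × 100 = 71.5923%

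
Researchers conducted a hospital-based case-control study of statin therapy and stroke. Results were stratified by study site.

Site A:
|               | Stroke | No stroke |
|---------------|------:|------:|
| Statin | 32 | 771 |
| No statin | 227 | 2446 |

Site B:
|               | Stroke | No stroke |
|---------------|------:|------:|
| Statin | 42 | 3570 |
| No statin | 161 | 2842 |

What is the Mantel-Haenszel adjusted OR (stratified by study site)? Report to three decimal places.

0.296

OR_MH = Σ(aᵢdᵢ/nᵢ) / Σ(bᵢcᵢ/nᵢ), where nᵢ is the stratum total.
Stratum 1 (Site A): n = 3476; a·d/n = 32·2446/3476 = 22.5178; b·c/n = 771·227/3476 = 50.3501
Stratum 2 (Site B): n = 6615; a·d/n = 42·2842/6615 = 18.0444; b·c/n = 3570·161/6615 = 86.8889
OR_MH = (22.5178 + 18.0444) / (50.3501 + 86.8889) = 40.5623 / 137.2390 = 0.29556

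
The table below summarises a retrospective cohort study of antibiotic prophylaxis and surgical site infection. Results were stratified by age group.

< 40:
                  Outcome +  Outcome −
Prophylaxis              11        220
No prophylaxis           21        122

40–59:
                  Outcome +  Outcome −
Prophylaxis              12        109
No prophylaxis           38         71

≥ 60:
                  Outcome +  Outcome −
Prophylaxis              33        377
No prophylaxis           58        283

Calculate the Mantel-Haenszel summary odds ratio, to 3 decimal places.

0.332

OR_MH = Σ(aᵢdᵢ/nᵢ) / Σ(bᵢcᵢ/nᵢ), where nᵢ is the stratum total.
Stratum 1 (< 40): n = 374; a·d/n = 11·122/374 = 3.5882; b·c/n = 220·21/374 = 12.3529
Stratum 2 (40–59): n = 230; a·d/n = 12·71/230 = 3.7043; b·c/n = 109·38/230 = 18.0087
Stratum 3 (≥ 60): n = 751; a·d/n = 33·283/751 = 12.4354; b·c/n = 377·58/751 = 29.1158
OR_MH = (3.5882 + 3.7043 + 12.4354) / (12.3529 + 18.0087 + 29.1158) = 19.7280 / 59.4775 = 0.33169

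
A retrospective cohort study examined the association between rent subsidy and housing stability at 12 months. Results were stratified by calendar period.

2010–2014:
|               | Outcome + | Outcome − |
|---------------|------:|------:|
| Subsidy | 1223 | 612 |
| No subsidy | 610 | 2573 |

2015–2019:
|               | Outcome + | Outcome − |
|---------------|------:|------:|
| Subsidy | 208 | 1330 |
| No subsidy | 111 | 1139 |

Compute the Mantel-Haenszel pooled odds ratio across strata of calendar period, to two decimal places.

5.59

OR_MH = Σ(aᵢdᵢ/nᵢ) / Σ(bᵢcᵢ/nᵢ), where nᵢ is the stratum total.
Stratum 1 (2010–2014): n = 5018; a·d/n = 1223·2573/5018 = 627.0982; b·c/n = 612·610/5018 = 74.3962
Stratum 2 (2015–2019): n = 2788; a·d/n = 208·1139/2788 = 84.9756; b·c/n = 1330·111/2788 = 52.9519
OR_MH = (627.0982 + 84.9756) / (74.3962 + 52.9519) = 712.0739 / 127.3481 = 5.59155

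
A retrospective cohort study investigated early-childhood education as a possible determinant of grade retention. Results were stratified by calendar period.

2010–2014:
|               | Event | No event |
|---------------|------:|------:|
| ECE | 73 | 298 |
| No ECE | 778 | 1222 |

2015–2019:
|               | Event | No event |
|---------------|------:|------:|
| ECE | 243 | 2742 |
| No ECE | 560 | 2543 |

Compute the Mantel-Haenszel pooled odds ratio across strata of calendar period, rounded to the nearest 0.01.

OR_MH = Σ(aᵢdᵢ/nᵢ) / Σ(bᵢcᵢ/nᵢ), where nᵢ is the stratum total.
Stratum 1 (2010–2014): n = 2371; a·d/n = 73·1222/2371 = 37.6238; b·c/n = 298·778/2371 = 97.7832
Stratum 2 (2015–2019): n = 6088; a·d/n = 243·2543/6088 = 101.5028; b·c/n = 2742·560/6088 = 252.2208
OR_MH = (37.6238 + 101.5028) / (97.7832 + 252.2208) = 139.1266 / 350.0040 = 0.39750

0.40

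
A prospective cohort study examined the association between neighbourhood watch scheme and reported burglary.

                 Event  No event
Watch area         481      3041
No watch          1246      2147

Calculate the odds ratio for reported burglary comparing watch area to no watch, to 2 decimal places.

0.27

Cells: a = 481, b = 3041, c = 1246, d = 2147.
OR = (a·d)/(b·c) = (481 × 2147) / (3041 × 1246) = 1032707 / 3789086 = 0.27255
Exposure is associated with lower odds of reported burglary (OR = 0.27 < 1).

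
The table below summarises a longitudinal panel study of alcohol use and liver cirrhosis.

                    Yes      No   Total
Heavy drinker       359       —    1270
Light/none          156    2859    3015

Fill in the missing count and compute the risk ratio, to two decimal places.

5.46

The missing cell is in the exposed row: 1270 − 359 = 911.
So a = 359, b = 911, c = 156, d = 2859.
RR = [a/(a+b)] / [c/(c+d)] = (359/1270) / (156/3015) = 0.28268/0.05174 = 5.46328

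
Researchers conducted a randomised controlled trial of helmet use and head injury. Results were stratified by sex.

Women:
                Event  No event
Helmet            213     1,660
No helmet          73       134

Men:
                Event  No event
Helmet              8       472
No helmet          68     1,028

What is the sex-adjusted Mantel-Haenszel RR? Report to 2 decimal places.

RR_MH = Σ(aᵢ·n₀ᵢ/nᵢ) / Σ(cᵢ·n₁ᵢ/nᵢ), with n₁ᵢ = aᵢ+bᵢ (exposed), n₀ᵢ = cᵢ+dᵢ (unexposed), nᵢ = n₁ᵢ+n₀ᵢ.
Stratum 1 (Women): n₁ = 1873, n₀ = 207, n = 2080; a·n₀/n = 213·207/2080 = 21.1976; c·n₁/n = 73·1873/2080 = 65.7351
Stratum 2 (Men): n₁ = 480, n₀ = 1096, n = 1576; a·n₀/n = 8·1096/1576 = 5.5635; c·n₁/n = 68·480/1576 = 20.7107
RR_MH = (21.1976 + 5.5635) / (65.7351 + 20.7107) = 26.7610 / 86.4458 = 0.30957

0.31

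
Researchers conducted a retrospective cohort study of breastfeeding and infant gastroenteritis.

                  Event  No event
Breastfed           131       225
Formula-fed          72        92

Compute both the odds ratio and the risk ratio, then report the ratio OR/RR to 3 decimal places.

0.888

Cells: a = 131, b = 225, c = 72, d = 92.
OR = (131·92)/(225·72) = 12052/16200 = 0.74395
Risk in exposed = 131/356 = 0.36798; risk in unexposed = 72/164 = 0.43902; RR = 0.83817
OR/RR = 0.74395 / 0.83817 = 0.88759
The outcome is not rare, so the OR lies further from 1 than the RR.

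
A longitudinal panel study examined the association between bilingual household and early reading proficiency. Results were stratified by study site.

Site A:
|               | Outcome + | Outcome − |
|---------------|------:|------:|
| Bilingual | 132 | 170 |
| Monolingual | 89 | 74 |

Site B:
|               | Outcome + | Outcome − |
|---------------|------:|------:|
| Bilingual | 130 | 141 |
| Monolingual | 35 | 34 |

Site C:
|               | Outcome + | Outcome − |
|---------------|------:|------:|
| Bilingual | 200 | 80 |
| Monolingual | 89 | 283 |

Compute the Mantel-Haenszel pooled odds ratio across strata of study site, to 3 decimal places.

OR_MH = Σ(aᵢdᵢ/nᵢ) / Σ(bᵢcᵢ/nᵢ), where nᵢ is the stratum total.
Stratum 1 (Site A): n = 465; a·d/n = 132·74/465 = 21.0065; b·c/n = 170·89/465 = 32.5376
Stratum 2 (Site B): n = 340; a·d/n = 130·34/340 = 13.0000; b·c/n = 141·35/340 = 14.5147
Stratum 3 (Site C): n = 652; a·d/n = 200·283/652 = 86.8098; b·c/n = 80·89/652 = 10.9202
OR_MH = (21.0065 + 13.0000 + 86.8098) / (32.5376 + 14.5147 + 10.9202) = 120.8163 / 57.9726 = 2.08402

2.084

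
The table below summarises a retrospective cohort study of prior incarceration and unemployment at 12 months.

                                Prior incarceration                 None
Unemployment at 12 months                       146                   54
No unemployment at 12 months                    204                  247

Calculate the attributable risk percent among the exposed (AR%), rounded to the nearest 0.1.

57.0

Reading the table with exposure as columns: a = 146 (Prior incarceration, case), b = 204 (Prior incarceration, non-case), c = 54 (None, case), d = 247.
Risk in exposed = 146/350 = 0.41714; risk in unexposed = 54/301 = 0.17940.
RR = 0.41714/0.17940 = 2.32519
AR% = (RR − 1)/RR × 100 = (2.32519 − 1)/2.32519 × 100 = 56.9927%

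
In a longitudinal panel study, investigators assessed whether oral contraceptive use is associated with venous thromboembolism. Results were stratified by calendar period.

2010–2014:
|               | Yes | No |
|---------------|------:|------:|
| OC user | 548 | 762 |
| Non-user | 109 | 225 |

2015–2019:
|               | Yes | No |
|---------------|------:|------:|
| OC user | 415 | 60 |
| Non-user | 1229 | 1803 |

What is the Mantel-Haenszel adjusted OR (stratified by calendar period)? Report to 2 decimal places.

OR_MH = Σ(aᵢdᵢ/nᵢ) / Σ(bᵢcᵢ/nᵢ), where nᵢ is the stratum total.
Stratum 1 (2010–2014): n = 1644; a·d/n = 548·225/1644 = 75.0000; b·c/n = 762·109/1644 = 50.5219
Stratum 2 (2015–2019): n = 3507; a·d/n = 415·1803/3507 = 213.3576; b·c/n = 60·1229/3507 = 21.0265
OR_MH = (75.0000 + 213.3576) / (50.5219 + 21.0265) = 288.3576 / 71.5484 = 4.03024

4.03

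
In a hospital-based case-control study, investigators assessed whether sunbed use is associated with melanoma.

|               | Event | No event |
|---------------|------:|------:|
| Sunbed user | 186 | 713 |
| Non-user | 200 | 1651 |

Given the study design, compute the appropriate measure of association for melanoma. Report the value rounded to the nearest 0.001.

2.153

Cells: a = 186, b = 713, c = 200, d = 1651.
This is a hospital-based case-control study: participants were sampled on outcome status, so risks in the source population cannot be estimated directly — relative risk is not valid here. The odds ratio is the appropriate measure.
OR = (a·d)/(b·c) = (186 × 1651) / (713 × 200) = 307086 / 142600 = 2.15348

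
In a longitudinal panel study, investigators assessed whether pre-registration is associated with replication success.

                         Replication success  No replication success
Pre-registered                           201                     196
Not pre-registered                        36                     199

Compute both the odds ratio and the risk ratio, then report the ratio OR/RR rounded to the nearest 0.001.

Cells: a = 201, b = 196, c = 36, d = 199.
OR = (201·199)/(196·36) = 39999/7056 = 5.66879
Risk in exposed = 201/397 = 0.50630; risk in unexposed = 36/235 = 0.15319; RR = 3.30500
OR/RR = 5.66879 / 3.30500 = 1.71522
The outcome is not rare, so the OR lies further from 1 than the RR.

1.715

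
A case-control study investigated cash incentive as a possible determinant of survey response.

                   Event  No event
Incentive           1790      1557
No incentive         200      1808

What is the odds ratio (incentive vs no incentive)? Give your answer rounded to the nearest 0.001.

10.393

Cells: a = 1790, b = 1557, c = 200, d = 1808.
OR = (a·d)/(b·c) = (1790 × 1808) / (1557 × 200) = 3236320 / 311400 = 10.39281
The odds of survey response are about 10.39 times as high in the incentive group.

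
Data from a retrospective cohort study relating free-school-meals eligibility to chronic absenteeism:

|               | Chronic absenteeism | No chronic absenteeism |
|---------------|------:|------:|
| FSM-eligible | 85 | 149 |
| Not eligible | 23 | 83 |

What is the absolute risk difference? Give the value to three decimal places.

0.146

Cells: a = 85, b = 149, c = 23, d = 83.
Risk in exposed = 85/234 = 0.363248; risk in unexposed = 23/106 = 0.216981.
Risk difference = 0.363248 − 0.216981 = 0.146267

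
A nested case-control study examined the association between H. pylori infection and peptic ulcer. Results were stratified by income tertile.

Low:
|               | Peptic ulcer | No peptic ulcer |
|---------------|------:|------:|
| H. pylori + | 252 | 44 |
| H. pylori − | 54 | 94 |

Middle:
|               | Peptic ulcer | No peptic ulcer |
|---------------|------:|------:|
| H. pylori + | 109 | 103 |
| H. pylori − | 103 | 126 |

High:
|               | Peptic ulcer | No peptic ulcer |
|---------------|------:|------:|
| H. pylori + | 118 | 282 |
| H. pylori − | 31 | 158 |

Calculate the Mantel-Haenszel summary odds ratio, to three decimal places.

OR_MH = Σ(aᵢdᵢ/nᵢ) / Σ(bᵢcᵢ/nᵢ), where nᵢ is the stratum total.
Stratum 1 (Low): n = 444; a·d/n = 252·94/444 = 53.3514; b·c/n = 44·54/444 = 5.3514
Stratum 2 (Middle): n = 441; a·d/n = 109·126/441 = 31.1429; b·c/n = 103·103/441 = 24.0567
Stratum 3 (High): n = 589; a·d/n = 118·158/589 = 31.6537; b·c/n = 282·31/589 = 14.8421
OR_MH = (53.3514 + 31.1429 + 31.6537) / (5.3514 + 24.0567 + 14.8421) = 116.1479 / 44.2501 = 2.62480

2.625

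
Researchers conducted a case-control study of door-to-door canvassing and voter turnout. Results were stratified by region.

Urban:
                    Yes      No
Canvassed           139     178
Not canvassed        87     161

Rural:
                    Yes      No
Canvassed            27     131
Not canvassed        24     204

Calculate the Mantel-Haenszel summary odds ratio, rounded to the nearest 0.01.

OR_MH = Σ(aᵢdᵢ/nᵢ) / Σ(bᵢcᵢ/nᵢ), where nᵢ is the stratum total.
Stratum 1 (Urban): n = 565; a·d/n = 139·161/565 = 39.6088; b·c/n = 178·87/565 = 27.4088
Stratum 2 (Rural): n = 386; a·d/n = 27·204/386 = 14.2694; b·c/n = 131·24/386 = 8.1451
OR_MH = (39.6088 + 14.2694) / (27.4088 + 8.1451) = 53.8783 / 35.5539 = 1.51540

1.52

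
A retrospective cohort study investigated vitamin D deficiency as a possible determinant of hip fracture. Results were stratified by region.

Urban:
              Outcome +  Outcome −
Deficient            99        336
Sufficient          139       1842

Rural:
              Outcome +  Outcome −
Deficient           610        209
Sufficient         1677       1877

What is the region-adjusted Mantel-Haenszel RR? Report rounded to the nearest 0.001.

1.701

RR_MH = Σ(aᵢ·n₀ᵢ/nᵢ) / Σ(cᵢ·n₁ᵢ/nᵢ), with n₁ᵢ = aᵢ+bᵢ (exposed), n₀ᵢ = cᵢ+dᵢ (unexposed), nᵢ = n₁ᵢ+n₀ᵢ.
Stratum 1 (Urban): n₁ = 435, n₀ = 1981, n = 2416; a·n₀/n = 99·1981/2416 = 81.1751; c·n₁/n = 139·435/2416 = 25.0269
Stratum 2 (Rural): n₁ = 819, n₀ = 3554, n = 4373; a·n₀/n = 610·3554/4373 = 495.7558; c·n₁/n = 1677·819/4373 = 314.0780
RR_MH = (81.1751 + 495.7558) / (25.0269 + 314.0780) = 576.9309 / 339.1049 = 1.70133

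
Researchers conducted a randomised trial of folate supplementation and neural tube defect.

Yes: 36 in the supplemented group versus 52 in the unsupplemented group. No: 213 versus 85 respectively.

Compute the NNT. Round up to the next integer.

5

Risk in treated group = 36/249 = 0.14458; risk in control = 52/137 = 0.37956.
Absolute risk reduction = 0.37956 − 0.14458 = 0.23498
NNT = 1 / ARR = 1 / 0.23498 = 4.256 → round up → 5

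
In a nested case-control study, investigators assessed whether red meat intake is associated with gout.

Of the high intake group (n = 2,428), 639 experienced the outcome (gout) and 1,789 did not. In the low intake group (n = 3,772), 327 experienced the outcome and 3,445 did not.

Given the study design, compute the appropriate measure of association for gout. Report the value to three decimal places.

From the description: a = 639, b = 1789, c = 327, d = 3445.
This is a nested case-control study: participants were sampled on outcome status, so risks in the source population cannot be estimated directly — relative risk is not valid here. The odds ratio is the appropriate measure.
OR = (a·d)/(b·c) = (639 × 3445) / (1789 × 327) = 2201355 / 585003 = 3.76298

3.763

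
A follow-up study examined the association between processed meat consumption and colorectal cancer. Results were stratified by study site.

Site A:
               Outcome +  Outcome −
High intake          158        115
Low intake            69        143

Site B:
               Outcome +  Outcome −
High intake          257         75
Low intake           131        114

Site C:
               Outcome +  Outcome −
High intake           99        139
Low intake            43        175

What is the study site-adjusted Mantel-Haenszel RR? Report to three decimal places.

RR_MH = Σ(aᵢ·n₀ᵢ/nᵢ) / Σ(cᵢ·n₁ᵢ/nᵢ), with n₁ᵢ = aᵢ+bᵢ (exposed), n₀ᵢ = cᵢ+dᵢ (unexposed), nᵢ = n₁ᵢ+n₀ᵢ.
Stratum 1 (Site A): n₁ = 273, n₀ = 212, n = 485; a·n₀/n = 158·212/485 = 69.0639; c·n₁/n = 69·273/485 = 38.8392
Stratum 2 (Site B): n₁ = 332, n₀ = 245, n = 577; a·n₀/n = 257·245/577 = 109.1248; c·n₁/n = 131·332/577 = 75.3761
Stratum 3 (Site C): n₁ = 238, n₀ = 218, n = 456; a·n₀/n = 99·218/456 = 47.3289; c·n₁/n = 43·238/456 = 22.4430
RR_MH = (69.0639 + 109.1248 + 47.3289) / (38.8392 + 75.3761 + 22.4430) = 225.5176 / 136.6582 = 1.65023

1.650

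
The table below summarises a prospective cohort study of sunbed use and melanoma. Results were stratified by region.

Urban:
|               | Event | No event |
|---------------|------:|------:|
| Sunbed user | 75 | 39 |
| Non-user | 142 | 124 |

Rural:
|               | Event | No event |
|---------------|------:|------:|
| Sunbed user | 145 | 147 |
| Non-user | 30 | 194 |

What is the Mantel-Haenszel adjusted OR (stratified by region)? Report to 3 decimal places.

OR_MH = Σ(aᵢdᵢ/nᵢ) / Σ(bᵢcᵢ/nᵢ), where nᵢ is the stratum total.
Stratum 1 (Urban): n = 380; a·d/n = 75·124/380 = 24.4737; b·c/n = 39·142/380 = 14.5737
Stratum 2 (Rural): n = 516; a·d/n = 145·194/516 = 54.5155; b·c/n = 147·30/516 = 8.5465
OR_MH = (24.4737 + 54.5155) / (14.5737 + 8.5465) = 78.9892 / 23.1202 = 3.41646

3.416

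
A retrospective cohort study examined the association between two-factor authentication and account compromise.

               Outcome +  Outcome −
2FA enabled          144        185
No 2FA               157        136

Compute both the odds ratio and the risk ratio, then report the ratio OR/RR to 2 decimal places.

0.83

Cells: a = 144, b = 185, c = 157, d = 136.
OR = (144·136)/(185·157) = 19584/29045 = 0.67426
Risk in exposed = 144/329 = 0.43769; risk in unexposed = 157/293 = 0.53584; RR = 0.81684
OR/RR = 0.67426 / 0.81684 = 0.82546
The outcome is not rare, so the OR lies further from 1 than the RR.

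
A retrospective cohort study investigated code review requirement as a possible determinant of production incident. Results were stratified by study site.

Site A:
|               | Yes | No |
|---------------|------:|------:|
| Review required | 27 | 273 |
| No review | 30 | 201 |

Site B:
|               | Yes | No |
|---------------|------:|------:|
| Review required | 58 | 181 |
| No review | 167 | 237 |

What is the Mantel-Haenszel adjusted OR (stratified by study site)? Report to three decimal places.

0.506

OR_MH = Σ(aᵢdᵢ/nᵢ) / Σ(bᵢcᵢ/nᵢ), where nᵢ is the stratum total.
Stratum 1 (Site A): n = 531; a·d/n = 27·201/531 = 10.2203; b·c/n = 273·30/531 = 15.4237
Stratum 2 (Site B): n = 643; a·d/n = 58·237/643 = 21.3779; b·c/n = 181·167/643 = 47.0093
OR_MH = (10.2203 + 21.3779) / (15.4237 + 47.0093) = 31.5983 / 62.4331 = 0.50611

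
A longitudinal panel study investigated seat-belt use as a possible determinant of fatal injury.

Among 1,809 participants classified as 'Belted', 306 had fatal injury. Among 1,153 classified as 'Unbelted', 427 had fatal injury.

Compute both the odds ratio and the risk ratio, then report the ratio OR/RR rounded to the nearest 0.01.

0.76

From the description: a = 306, b = 1503, c = 427, d = 726.
OR = (306·726)/(1503·427) = 222156/641781 = 0.34616
Risk in exposed = 306/1809 = 0.16915; risk in unexposed = 427/1153 = 0.37034; RR = 0.45676
OR/RR = 0.34616 / 0.45676 = 0.75786
The outcome is not rare, so the OR lies further from 1 than the RR.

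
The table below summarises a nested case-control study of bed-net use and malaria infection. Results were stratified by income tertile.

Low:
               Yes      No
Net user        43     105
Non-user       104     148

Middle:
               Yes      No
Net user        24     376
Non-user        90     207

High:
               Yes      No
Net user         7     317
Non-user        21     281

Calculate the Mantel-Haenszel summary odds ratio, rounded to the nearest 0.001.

0.303

OR_MH = Σ(aᵢdᵢ/nᵢ) / Σ(bᵢcᵢ/nᵢ), where nᵢ is the stratum total.
Stratum 1 (Low): n = 400; a·d/n = 43·148/400 = 15.9100; b·c/n = 105·104/400 = 27.3000
Stratum 2 (Middle): n = 697; a·d/n = 24·207/697 = 7.1277; b·c/n = 376·90/697 = 48.5509
Stratum 3 (High): n = 626; a·d/n = 7·281/626 = 3.1422; b·c/n = 317·21/626 = 10.6342
OR_MH = (15.9100 + 7.1277 + 3.1422) / (27.3000 + 48.5509 + 10.6342) = 26.1799 / 86.4851 = 0.30271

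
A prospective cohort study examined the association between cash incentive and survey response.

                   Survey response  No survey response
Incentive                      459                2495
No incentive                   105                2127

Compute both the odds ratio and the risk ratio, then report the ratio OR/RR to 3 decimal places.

Cells: a = 459, b = 2495, c = 105, d = 2127.
OR = (459·2127)/(2495·105) = 976293/261975 = 3.72666
Risk in exposed = 459/2954 = 0.15538; risk in unexposed = 105/2232 = 0.04704; RR = 3.30299
OR/RR = 3.72666 / 3.30299 = 1.12827
The outcome is not rare, so the OR lies further from 1 than the RR.

1.128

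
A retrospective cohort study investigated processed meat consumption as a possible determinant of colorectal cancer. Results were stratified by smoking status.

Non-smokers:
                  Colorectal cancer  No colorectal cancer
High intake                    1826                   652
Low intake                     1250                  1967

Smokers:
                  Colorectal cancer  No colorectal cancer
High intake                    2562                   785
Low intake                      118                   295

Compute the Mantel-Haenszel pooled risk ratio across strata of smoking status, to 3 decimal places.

2.023

RR_MH = Σ(aᵢ·n₀ᵢ/nᵢ) / Σ(cᵢ·n₁ᵢ/nᵢ), with n₁ᵢ = aᵢ+bᵢ (exposed), n₀ᵢ = cᵢ+dᵢ (unexposed), nᵢ = n₁ᵢ+n₀ᵢ.
Stratum 1 (Non-smokers): n₁ = 2478, n₀ = 3217, n = 5695; a·n₀/n = 1826·3217/5695 = 1031.4736; c·n₁/n = 1250·2478/5695 = 543.8982
Stratum 2 (Smokers): n₁ = 3347, n₀ = 413, n = 3760; a·n₀/n = 2562·413/3760 = 281.4112; c·n₁/n = 118·3347/3760 = 105.0388
RR_MH = (1031.4736 + 281.4112) / (543.8982 + 105.0388) = 1312.8847 / 648.9370 = 2.02313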